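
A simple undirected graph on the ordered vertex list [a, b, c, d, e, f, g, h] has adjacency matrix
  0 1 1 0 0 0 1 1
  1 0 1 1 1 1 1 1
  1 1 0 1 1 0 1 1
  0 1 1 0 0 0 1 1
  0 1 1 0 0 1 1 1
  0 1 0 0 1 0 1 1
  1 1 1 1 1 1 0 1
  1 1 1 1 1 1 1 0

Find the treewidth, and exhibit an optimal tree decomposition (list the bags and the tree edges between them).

Treewidth 4.
Bags: B1 = {b, c, d, g, h}  B2 = {a, b, c, g, h}  B3 = {b, c, e, g, h}  B4 = {b, e, f, g, h}
Tree: B1–B2, B1–B3, B3–B4

Every bag has size at most 5, so the width is 5 − 1 = 4 and tw(G) ≤ 4. Conversely, {b, c, d, g, h} is a clique of size 5, and the vertices of any clique must share a bag in every tree decomposition; so some bag has ≥ 5 vertices and tw(G) ≥ 4. Therefore the treewidth is 4.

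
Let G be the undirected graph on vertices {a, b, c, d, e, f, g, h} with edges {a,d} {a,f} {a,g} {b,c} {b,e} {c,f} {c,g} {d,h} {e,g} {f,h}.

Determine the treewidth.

A width-2 tree decomposition is:
Bags: B1 = {b, e, g}  B2 = {b, c, g}  B3 = {a, c, g}  B4 = {a, c, f}  B5 = {a, d, f}  B6 = {d, f, h}
Tree: B1–B2, B2–B3, B3–B4, B4–B5, B5–B6
Each bag holds 3 vertices, so the decomposition has width 2, which upper-bounds the treewidth. For the lower bound, G contains the cycle e–b–c–g–e, so G is not a forest; only forests have treewidth ≤ 1, hence tw(G) ≥ 2. The upper and lower bounds meet at 2, so that is the treewidth.

2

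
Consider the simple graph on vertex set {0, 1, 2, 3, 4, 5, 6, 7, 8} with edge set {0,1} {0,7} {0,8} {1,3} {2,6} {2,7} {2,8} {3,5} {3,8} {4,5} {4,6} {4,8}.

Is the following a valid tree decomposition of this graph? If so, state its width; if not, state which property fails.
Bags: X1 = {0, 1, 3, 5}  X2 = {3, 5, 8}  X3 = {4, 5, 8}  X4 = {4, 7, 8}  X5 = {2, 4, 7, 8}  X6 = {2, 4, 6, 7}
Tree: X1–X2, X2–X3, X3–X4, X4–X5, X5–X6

A tree decomposition must satisfy three properties: every vertex lies in some bag; for every edge, both endpoints lie together in some bag; and for every vertex, the bags containing it form a connected subtree. Here edge (0,8) lies in no bag, so the decomposition is invalid.

No — edge (0,8) lies in no bag.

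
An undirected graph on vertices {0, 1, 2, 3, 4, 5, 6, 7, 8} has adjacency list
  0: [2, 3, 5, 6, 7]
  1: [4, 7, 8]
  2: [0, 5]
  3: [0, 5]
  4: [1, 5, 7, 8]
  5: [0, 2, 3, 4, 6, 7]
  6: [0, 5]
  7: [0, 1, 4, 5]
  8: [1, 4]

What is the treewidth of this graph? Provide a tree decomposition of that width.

The largest bag has 3 vertices, giving width 2; this decomposition certifies tw(G) ≤ 2. On the other hand G contains the 3-clique {1, 4, 8}. A clique must lie in a single bag of any decomposition, so no decomposition can have width below 2. Hence tw(G) = 2 exactly.

Treewidth 2.
Bags: B1 = {0, 5, 7}  B2 = {0, 3, 5}  B3 = {4, 5, 7}  B4 = {1, 4, 7}  B5 = {0, 5, 6}  B6 = {1, 4, 8}  B7 = {0, 2, 5}
Tree: B1–B2, B1–B3, B3–B4, B2–B5, B4–B6, B2–B7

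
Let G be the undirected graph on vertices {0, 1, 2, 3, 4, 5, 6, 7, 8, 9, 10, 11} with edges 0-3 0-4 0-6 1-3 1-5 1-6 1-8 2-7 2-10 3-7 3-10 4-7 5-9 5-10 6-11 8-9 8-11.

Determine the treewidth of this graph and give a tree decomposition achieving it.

Treewidth 3.
One optimal decomposition is:
Bags: B1 = {6, 8, 9, 11}  B2 = {1, 6, 8, 9}  B3 = {1, 5, 6, 9}  B4 = {0, 1, 5, 6}  B5 = {0, 1, 3, 5}  B6 = {0, 3, 5, 10}  B7 = {0, 3, 4, 10}  B8 = {3, 4, 7, 10}  B9 = {2, 4, 7, 10}
Tree: B1–B2, B2–B3, B3–B4, B4–B5, B5–B6, B6–B7, B7–B8, B8–B9

Each bag holds 4 vertices, so the decomposition has width 3, which upper-bounds the treewidth. For the lower bound: the 4 vertex sets {8,9,11}, {6}, {1}, {0,3,5,10} are disjoint, each induces a connected subgraph, and every pair is joined by at least one edge of G. Contracting each set to a single vertex therefore yields K_{4} as a minor, and since treewidth is minor-monotone, tw(G) ≥ tw(K_{4}) = 3. The upper and lower bounds meet at 3, so that is the treewidth.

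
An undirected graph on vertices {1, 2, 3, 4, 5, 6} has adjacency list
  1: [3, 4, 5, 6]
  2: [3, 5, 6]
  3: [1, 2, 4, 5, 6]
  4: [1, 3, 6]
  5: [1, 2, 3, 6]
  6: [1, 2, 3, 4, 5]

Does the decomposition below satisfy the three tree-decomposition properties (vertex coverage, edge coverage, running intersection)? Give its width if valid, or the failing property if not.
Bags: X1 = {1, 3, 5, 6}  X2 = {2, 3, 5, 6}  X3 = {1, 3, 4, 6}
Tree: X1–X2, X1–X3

Yes; width 3.

Checking the three conditions: (i) the bags cover all of {1, 2, 3, 4, 5, 6}; (ii) for each edge, some bag contains both endpoints; (iii) the bags containing any fixed vertex form a subtree. All hold, so the decomposition is valid with width 4 − 1 = 3.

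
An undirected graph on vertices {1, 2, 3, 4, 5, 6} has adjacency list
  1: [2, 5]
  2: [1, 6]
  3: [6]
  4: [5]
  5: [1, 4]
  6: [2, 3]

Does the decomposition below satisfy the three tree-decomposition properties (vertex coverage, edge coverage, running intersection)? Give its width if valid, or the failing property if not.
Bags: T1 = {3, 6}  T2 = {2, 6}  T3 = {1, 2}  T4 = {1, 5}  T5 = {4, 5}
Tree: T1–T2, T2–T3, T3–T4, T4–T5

Checking the three conditions: (i) the bags cover all of {1, 2, 3, 4, 5, 6}; (ii) for each edge, some bag contains both endpoints; (iii) the bags containing any fixed vertex form a subtree. All hold, so the decomposition is valid with width 2 − 1 = 1.

Yes; width 1.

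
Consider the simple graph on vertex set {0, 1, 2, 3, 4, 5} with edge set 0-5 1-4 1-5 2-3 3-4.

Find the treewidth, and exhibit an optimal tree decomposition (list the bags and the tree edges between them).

Treewidth 1.
Bags: B1 = {0, 5}  B2 = {1, 5}  B3 = {1, 4}  B4 = {3, 4}  B5 = {2, 3}
Tree: B1–B2, B2–B3, B3–B4, B4–B5

The largest bag has 2 vertices, giving width 1; this decomposition certifies tw(G) ≤ 1. G has an edge, so its treewidth is at least 1. Therefore the treewidth is 1.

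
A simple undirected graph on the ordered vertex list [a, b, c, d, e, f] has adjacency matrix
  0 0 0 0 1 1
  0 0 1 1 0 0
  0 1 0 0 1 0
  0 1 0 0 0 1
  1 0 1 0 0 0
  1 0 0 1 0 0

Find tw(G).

2

A width-2 tree decomposition is:
Bags: B1 = {a, d, f}  B2 = {a, b, d}  B3 = {a, b, c}  B4 = {a, c, e}
Tree: B1–B2, B2–B3, B3–B4
The largest bag has 3 vertices, giving width 2; this decomposition certifies tw(G) ≤ 2. The edges a–f–d–b–c–e–a form a cycle, so G is not a tree and its treewidth is at least 2. Combining the bounds, tw(G) = 2.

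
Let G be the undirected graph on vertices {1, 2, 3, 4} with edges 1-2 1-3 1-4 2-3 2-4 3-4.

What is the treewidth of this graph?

A width-3 tree decomposition is:
Bags: B1 = {1, 2, 3, 4}
Tree: (single bag)
With just one bag of size 4, the width is 4 − 1 = 3, so tw(G) ≤ 3. On the other hand G contains the 4-clique {1, 2, 3, 4}. A clique must lie in a single bag of any decomposition, so no decomposition can have width below 3. The upper and lower bounds meet at 3, so that is the treewidth.

3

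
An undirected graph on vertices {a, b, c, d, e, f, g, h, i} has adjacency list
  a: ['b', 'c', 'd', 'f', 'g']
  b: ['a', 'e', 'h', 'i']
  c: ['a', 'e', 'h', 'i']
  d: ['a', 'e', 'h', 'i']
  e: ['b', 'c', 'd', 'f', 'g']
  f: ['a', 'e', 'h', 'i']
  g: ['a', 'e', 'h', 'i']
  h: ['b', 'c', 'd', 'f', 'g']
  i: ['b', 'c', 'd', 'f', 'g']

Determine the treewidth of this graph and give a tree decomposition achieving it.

Treewidth 4.
One such decomposition:
Bags: B1 = {a, e, f, h, i}  B2 = {a, d, e, h, i}  B3 = {a, c, e, h, i}  B4 = {a, e, g, h, i}  B5 = {a, b, e, h, i}
Tree: B1–B2, B2–B3, B3–B4, B4–B5

Each bag holds 5 vertices, so the decomposition has width 4, which upper-bounds the treewidth. For the lower bound: the 5 vertex sets {f,h}, {a,d}, {c,i}, {e}, {g} are disjoint, each induces a connected subgraph, and every pair is joined by at least one edge of G. Contracting each set to a single vertex therefore yields K_{5} as a minor, and since treewidth is minor-monotone, tw(G) ≥ tw(K_{5}) = 4. Combining the bounds, tw(G) = 4.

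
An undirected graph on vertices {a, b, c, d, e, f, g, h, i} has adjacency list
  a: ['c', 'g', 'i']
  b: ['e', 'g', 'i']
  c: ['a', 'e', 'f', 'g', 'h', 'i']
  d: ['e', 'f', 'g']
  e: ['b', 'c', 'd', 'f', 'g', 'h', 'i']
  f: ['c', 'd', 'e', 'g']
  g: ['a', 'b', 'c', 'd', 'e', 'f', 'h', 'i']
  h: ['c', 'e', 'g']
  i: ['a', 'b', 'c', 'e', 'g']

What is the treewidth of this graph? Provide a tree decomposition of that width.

Every bag has size at most 4, so the width is 4 − 1 = 3 and tw(G) ≤ 3. For the lower bound, the 4 vertices {d, e, f, g} are pairwise adjacent, and any tree decomposition puts a clique entirely inside one bag — forcing width ≥ 3. The upper and lower bounds meet at 3, so that is the treewidth.

Treewidth 3.
Bags: B1 = {c, e, g, h}  B2 = {c, e, g, i}  B3 = {c, e, f, g}  B4 = {d, e, f, g}  B5 = {b, e, g, i}  B6 = {a, c, g, i}
Tree: B1–B2, B2–B3, B3–B4, B2–B5, B2–B6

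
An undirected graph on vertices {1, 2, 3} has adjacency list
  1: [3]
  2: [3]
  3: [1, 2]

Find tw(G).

1

A width-1 tree decomposition is:
Bags: B1 = {2, 3}  B2 = {1, 3}
Tree: B1–B2
The largest bag has 2 vertices, giving width 1; this decomposition certifies tw(G) ≤ 1. Since G has at least one edge (e.g. 3–2), it is not an edgeless graph, so tw(G) ≥ 1. Combining the bounds, tw(G) = 1.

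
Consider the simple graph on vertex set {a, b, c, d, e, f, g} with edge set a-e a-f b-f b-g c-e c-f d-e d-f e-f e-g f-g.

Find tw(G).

A width-2 tree decomposition is:
Bags: B1 = {a, e, f}  B2 = {e, f, g}  B3 = {b, f, g}  B4 = {c, e, f}  B5 = {d, e, f}
Tree: B1–B2, B2–B3, B2–B4, B2–B5
Each bag holds 3 vertices, so the decomposition has width 2, which upper-bounds the treewidth. On the other hand G contains the 3-clique {d, e, f}. A clique must lie in a single bag of any decomposition, so no decomposition can have width below 2. Therefore the treewidth is 2.

2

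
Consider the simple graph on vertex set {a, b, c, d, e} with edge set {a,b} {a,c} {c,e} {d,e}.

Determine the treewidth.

1

A width-1 tree decomposition is:
Bags: B1 = {d, e}  B2 = {c, e}  B3 = {a, c}  B4 = {a, b}
Tree: B1–B2, B2–B3, B3–B4
Every bag has size at most 2, so the width is 2 − 1 = 1 and tw(G) ≤ 1. G has an edge, so its treewidth is at least 1. Combining the bounds, tw(G) = 1.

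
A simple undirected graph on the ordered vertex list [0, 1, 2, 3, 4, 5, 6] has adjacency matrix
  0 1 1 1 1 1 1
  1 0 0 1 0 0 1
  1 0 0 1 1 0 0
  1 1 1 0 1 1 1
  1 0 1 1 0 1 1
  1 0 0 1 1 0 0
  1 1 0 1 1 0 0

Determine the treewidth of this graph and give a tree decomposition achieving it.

The largest bag has 4 vertices, giving width 3; this decomposition certifies tw(G) ≤ 3. On the other hand G contains the 4-clique {0, 1, 3, 6}. A clique must lie in a single bag of any decomposition, so no decomposition can have width below 3. The upper and lower bounds meet at 3, so that is the treewidth.

Treewidth 3.
Bags: B1 = {0, 3, 4, 6}  B2 = {0, 1, 3, 6}  B3 = {0, 2, 3, 4}  B4 = {0, 3, 4, 5}
Tree: B1–B2, B1–B3, B3–B4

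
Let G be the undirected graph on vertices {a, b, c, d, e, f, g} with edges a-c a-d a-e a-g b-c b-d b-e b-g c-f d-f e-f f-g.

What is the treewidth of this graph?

A width-3 tree decomposition is:
Bags: B1 = {a, b, f, g}  B2 = {a, b, e, f}  B3 = {a, b, c, f}  B4 = {a, b, d, f}
Tree: B1–B2, B2–B3, B3–B4
Every bag has size at most 4, so the width is 4 − 1 = 3 and tw(G) ≤ 3. For the lower bound: the 4 vertex sets {f,g}, {a,e}, {b}, {c} are disjoint, each induces a connected subgraph, and every pair is joined by at least one edge of G. Contracting each set to a single vertex therefore yields K_{4} as a minor, and since treewidth is minor-monotone, tw(G) ≥ tw(K_{4}) = 3. Hence tw(G) = 3 exactly.

3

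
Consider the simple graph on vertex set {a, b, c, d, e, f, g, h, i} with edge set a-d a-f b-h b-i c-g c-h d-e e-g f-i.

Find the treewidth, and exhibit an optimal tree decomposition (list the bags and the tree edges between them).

The largest bag has 3 vertices, giving width 2; this decomposition certifies tw(G) ≤ 2. The edges b–h–c–g–e–d–a–f–i–b form a cycle, so G is not a tree and its treewidth is at least 2. Therefore the treewidth is 2.

Treewidth 2.
One such decomposition:
Bags: B1 = {b, c, h}  B2 = {b, c, g}  B3 = {b, e, g}  B4 = {b, d, e}  B5 = {a, b, d}  B6 = {a, b, f}  B7 = {b, f, i}
Tree: B1–B2, B2–B3, B3–B4, B4–B5, B5–B6, B6–B7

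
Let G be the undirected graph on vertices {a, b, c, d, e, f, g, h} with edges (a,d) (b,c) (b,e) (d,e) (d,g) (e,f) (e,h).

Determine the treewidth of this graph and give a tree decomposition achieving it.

Every bag has size at most 2, so the width is 2 − 1 = 1 and tw(G) ≤ 1. Any graph with an edge has treewidth ≥ 1, and G has the edge e–b. The upper and lower bounds meet at 1, so that is the treewidth.

Treewidth 1.
One optimal decomposition is:
Bags: B1 = {b, e}  B2 = {e, h}  B3 = {b, c}  B4 = {d, e}  B5 = {d, g}  B6 = {a, d}  B7 = {e, f}
Tree: B1–B2, B1–B3, B1–B4, B4–B5, B5–B6, B4–B7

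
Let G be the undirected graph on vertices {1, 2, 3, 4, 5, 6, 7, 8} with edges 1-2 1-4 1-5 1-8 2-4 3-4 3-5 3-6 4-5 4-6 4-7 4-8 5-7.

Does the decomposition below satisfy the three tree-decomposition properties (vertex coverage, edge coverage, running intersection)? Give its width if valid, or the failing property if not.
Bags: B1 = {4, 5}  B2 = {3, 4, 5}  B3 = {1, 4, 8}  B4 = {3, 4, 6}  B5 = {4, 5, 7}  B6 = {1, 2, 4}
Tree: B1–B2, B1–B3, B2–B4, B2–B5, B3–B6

No — edge (1,5) lies in no bag.

A tree decomposition must satisfy three properties: every vertex lies in some bag; for every edge, both endpoints lie together in some bag; and for every vertex, the bags containing it form a connected subtree. Here edge (1,5) lies in no bag, so the decomposition is invalid.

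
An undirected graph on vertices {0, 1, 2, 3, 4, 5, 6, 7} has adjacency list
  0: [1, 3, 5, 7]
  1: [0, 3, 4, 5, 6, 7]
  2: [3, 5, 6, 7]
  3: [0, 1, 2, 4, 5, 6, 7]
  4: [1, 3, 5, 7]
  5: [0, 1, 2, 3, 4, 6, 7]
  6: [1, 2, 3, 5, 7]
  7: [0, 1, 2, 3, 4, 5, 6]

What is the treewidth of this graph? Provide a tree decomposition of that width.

The largest bag has 5 vertices, giving width 4; this decomposition certifies tw(G) ≤ 4. On the other hand G contains the 5-clique {0, 1, 3, 5, 7}. A clique must lie in a single bag of any decomposition, so no decomposition can have width below 4. Therefore the treewidth is 4.

Treewidth 4.
One such decomposition:
Bags: B1 = {1, 3, 5, 6, 7}  B2 = {0, 1, 3, 5, 7}  B3 = {1, 3, 4, 5, 7}  B4 = {2, 3, 5, 6, 7}
Tree: B1–B2, B2–B3, B1–B4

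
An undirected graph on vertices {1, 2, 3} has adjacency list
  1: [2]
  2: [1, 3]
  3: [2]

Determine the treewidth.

A width-1 tree decomposition is:
Bags: B1 = {2, 3}  B2 = {1, 2}
Tree: B1–B2
Every bag has size at most 2, so the width is 2 − 1 = 1 and tw(G) ≤ 1. G has an edge, so its treewidth is at least 1. Combining the bounds, tw(G) = 1.

1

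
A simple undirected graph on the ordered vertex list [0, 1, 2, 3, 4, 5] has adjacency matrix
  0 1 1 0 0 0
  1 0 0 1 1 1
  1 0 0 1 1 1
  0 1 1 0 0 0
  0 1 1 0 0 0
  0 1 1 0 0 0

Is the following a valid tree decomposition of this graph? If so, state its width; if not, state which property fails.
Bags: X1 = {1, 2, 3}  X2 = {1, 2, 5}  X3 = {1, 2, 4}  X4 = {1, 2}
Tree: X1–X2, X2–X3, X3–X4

No — vertex 0 appears in no bag.

A tree decomposition must satisfy three properties: every vertex lies in some bag; for every edge, both endpoints lie together in some bag; and for every vertex, the bags containing it form a connected subtree. Here vertex 0 appears in no bag, so the decomposition is invalid.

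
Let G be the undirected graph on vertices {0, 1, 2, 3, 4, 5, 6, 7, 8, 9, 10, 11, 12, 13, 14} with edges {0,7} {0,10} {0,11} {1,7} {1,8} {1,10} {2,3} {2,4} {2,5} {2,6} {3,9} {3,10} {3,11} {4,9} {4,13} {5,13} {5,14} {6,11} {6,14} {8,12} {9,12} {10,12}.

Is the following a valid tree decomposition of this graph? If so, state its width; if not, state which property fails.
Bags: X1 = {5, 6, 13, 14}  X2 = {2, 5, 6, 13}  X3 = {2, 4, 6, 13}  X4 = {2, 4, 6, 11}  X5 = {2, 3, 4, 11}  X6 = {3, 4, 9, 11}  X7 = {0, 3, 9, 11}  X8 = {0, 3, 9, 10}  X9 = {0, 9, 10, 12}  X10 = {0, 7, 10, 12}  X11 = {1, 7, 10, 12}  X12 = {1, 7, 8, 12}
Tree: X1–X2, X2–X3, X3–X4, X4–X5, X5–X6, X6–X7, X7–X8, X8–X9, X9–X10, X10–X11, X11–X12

Yes; width 3.

Every vertex of G appears in some bag (union = {0, 1, 2, 3, 4, 5, 6, 7, 8, 9, 10, 11, 12, 13, 14}); every edge is covered by a bag; and for each vertex v the set of bags containing v is connected in the bag tree. The decomposition is therefore valid. The largest bag has 4 vertices, so the width is 3.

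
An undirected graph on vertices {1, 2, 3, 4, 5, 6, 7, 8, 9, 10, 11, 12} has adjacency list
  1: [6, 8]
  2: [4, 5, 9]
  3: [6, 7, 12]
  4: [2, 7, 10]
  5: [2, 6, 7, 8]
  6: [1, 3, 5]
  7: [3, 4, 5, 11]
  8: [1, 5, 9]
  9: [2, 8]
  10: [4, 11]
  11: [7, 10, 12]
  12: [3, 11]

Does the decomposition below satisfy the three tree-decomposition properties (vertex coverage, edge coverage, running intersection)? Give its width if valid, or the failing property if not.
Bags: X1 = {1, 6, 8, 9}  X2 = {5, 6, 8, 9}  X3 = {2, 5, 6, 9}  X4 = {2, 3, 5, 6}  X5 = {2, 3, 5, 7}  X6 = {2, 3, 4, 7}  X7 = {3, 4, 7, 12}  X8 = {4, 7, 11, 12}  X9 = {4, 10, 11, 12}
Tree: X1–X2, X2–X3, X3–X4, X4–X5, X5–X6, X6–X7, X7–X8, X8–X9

Checking the three conditions: (i) the bags cover all of {1, 2, 3, 4, 5, 6, 7, 8, 9, 10, 11, 12}; (ii) for each edge, some bag contains both endpoints; (iii) the bags containing any fixed vertex form a subtree. All hold, so the decomposition is valid with width 4 − 1 = 3.

Yes; width 3.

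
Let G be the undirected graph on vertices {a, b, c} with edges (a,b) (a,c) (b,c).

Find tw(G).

A width-2 tree decomposition is:
Bags: B1 = {a, b, c}
Tree: (single bag)
A single bag containing all 3 vertices is trivially a valid decomposition of width 2. On the other hand G contains the 3-clique {a, b, c}. A clique must lie in a single bag of any decomposition, so no decomposition can have width below 2. Hence tw(G) = 2 exactly.

2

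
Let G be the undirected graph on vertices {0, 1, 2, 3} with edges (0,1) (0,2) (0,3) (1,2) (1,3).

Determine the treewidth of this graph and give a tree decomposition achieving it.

Treewidth 2.
Bags: B1 = {0, 1, 2}  B2 = {0, 1, 3}
Tree: B1–B2

Each bag holds 3 vertices, so the decomposition has width 2, which upper-bounds the treewidth. Conversely, {0, 1, 2} is a clique of size 3, and the vertices of any clique must share a bag in every tree decomposition; so some bag has ≥ 3 vertices and tw(G) ≥ 2. Hence tw(G) = 2 exactly.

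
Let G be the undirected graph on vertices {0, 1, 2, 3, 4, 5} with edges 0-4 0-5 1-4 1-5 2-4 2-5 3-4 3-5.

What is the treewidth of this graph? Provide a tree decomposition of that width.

Treewidth 2.
One optimal decomposition is:
Bags: B1 = {3, 4, 5}  B2 = {0, 4, 5}  B3 = {1, 4, 5}  B4 = {2, 4, 5}
Tree: B1–B2, B2–B3, B3–B4

Every bag has size at most 3, so the width is 3 − 1 = 2 and tw(G) ≤ 2. For the lower bound, G contains the cycle 3–4–0–5–3, so G is not a forest; only forests have treewidth ≤ 1, hence tw(G) ≥ 2. The upper and lower bounds meet at 2, so that is the treewidth.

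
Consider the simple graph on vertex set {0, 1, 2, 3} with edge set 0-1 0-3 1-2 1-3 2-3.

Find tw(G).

2

A width-2 tree decomposition is:
Bags: B1 = {0, 1, 3}  B2 = {1, 2, 3}
Tree: B1–B2
Every bag has size at most 3, so the width is 3 − 1 = 2 and tw(G) ≤ 2. Conversely, {0, 1, 3} is a clique of size 3, and the vertices of any clique must share a bag in every tree decomposition; so some bag has ≥ 3 vertices and tw(G) ≥ 2. Combining the bounds, tw(G) = 2.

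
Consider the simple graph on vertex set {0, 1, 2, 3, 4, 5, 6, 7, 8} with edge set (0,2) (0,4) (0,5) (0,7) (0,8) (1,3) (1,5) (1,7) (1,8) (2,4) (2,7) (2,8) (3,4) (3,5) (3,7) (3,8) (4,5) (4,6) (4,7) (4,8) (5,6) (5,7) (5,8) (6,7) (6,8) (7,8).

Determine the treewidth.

4

A width-4 tree decomposition is:
Bags: B1 = {0, 4, 5, 7, 8}  B2 = {0, 2, 4, 7, 8}  B3 = {4, 5, 6, 7, 8}  B4 = {3, 4, 5, 7, 8}  B5 = {1, 3, 5, 7, 8}
Tree: B1–B2, B1–B3, B3–B4, B4–B5
Every bag has size at most 5, so the width is 5 − 1 = 4 and tw(G) ≤ 4. Conversely, {1, 3, 5, 7, 8} is a clique of size 5, and the vertices of any clique must share a bag in every tree decomposition; so some bag has ≥ 5 vertices and tw(G) ≥ 4. Combining the bounds, tw(G) = 4.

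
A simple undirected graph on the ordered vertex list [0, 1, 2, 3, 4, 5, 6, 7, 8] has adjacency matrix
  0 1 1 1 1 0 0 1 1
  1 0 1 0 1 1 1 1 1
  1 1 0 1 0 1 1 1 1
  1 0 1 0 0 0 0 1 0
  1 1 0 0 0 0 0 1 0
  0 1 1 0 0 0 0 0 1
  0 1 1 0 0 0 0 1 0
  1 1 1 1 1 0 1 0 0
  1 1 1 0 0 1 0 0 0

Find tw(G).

3

A width-3 tree decomposition is:
Bags: B1 = {0, 1, 2, 8}  B2 = {0, 1, 2, 7}  B3 = {0, 1, 4, 7}  B4 = {1, 2, 5, 8}  B5 = {0, 2, 3, 7}  B6 = {1, 2, 6, 7}
Tree: B1–B2, B2–B3, B1–B4, B2–B5, B2–B6
Every bag has size at most 4, so the width is 4 − 1 = 3 and tw(G) ≤ 3. For the lower bound, the 4 vertices {0, 1, 2, 8} are pairwise adjacent, and any tree decomposition puts a clique entirely inside one bag — forcing width ≥ 3. Combining the bounds, tw(G) = 3.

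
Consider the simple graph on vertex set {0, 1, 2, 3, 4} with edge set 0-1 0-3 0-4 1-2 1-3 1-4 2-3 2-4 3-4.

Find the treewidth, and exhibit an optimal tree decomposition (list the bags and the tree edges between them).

The largest bag has 4 vertices, giving width 3; this decomposition certifies tw(G) ≤ 3. On the other hand G contains the 4-clique {0, 1, 3, 4}. A clique must lie in a single bag of any decomposition, so no decomposition can have width below 3. Therefore the treewidth is 3.

Treewidth 3.
One such decomposition:
Bags: B1 = {0, 1, 3, 4}  B2 = {1, 2, 3, 4}
Tree: B1–B2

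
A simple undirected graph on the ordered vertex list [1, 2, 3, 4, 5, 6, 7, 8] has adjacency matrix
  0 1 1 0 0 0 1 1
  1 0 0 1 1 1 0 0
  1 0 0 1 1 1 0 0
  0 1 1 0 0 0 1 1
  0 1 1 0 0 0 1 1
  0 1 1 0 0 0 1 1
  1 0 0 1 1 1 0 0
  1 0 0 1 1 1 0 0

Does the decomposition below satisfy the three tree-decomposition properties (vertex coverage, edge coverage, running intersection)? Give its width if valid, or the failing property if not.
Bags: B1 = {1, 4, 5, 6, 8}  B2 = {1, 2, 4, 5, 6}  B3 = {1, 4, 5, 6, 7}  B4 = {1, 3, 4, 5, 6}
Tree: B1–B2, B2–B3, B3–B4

Yes; width 4.

Vertex coverage: the bags together contain {1, 2, 3, 4, 5, 6, 7, 8}, the full vertex set. Edge coverage: each edge of G has both endpoints in at least one bag. Running intersection: for every vertex, the bags containing it form a connected subtree. All three properties hold, so this is a valid tree decomposition of width max|bag| − 1 = 4, and hence tw(G) ≤ 4.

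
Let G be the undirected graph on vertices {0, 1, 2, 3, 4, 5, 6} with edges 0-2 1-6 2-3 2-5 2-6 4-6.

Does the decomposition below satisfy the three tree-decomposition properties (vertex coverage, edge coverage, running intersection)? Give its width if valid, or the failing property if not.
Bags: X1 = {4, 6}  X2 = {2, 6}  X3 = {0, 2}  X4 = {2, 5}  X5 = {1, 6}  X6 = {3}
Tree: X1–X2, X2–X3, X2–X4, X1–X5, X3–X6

A tree decomposition must satisfy three properties: every vertex lies in some bag; for every edge, both endpoints lie together in some bag; and for every vertex, the bags containing it form a connected subtree. Here edge (2,3) lies in no bag, so the decomposition is invalid.

No — edge (2,3) lies in no bag.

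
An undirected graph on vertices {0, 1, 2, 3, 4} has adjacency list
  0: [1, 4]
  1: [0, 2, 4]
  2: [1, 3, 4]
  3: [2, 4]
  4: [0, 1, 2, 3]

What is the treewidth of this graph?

2

A width-2 tree decomposition is:
Bags: B1 = {1, 2, 4}  B2 = {0, 1, 4}  B3 = {2, 3, 4}
Tree: B1–B2, B1–B3
The largest bag has 3 vertices, giving width 2; this decomposition certifies tw(G) ≤ 2. On the other hand G contains the 3-clique {0, 1, 4}. A clique must lie in a single bag of any decomposition, so no decomposition can have width below 2. The upper and lower bounds meet at 2, so that is the treewidth.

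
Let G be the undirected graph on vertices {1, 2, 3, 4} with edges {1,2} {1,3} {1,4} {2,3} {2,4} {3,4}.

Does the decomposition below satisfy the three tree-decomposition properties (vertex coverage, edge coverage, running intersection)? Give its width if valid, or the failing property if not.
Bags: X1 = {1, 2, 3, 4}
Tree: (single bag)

Yes; width 3.

Vertex coverage: the bags together contain {1, 2, 3, 4}, the full vertex set. Edge coverage: each edge of G has both endpoints in at least one bag. Running intersection: for every vertex, the bags containing it form a connected subtree. All three properties hold, so this is a valid tree decomposition of width max|bag| − 1 = 3, and hence tw(G) ≤ 3.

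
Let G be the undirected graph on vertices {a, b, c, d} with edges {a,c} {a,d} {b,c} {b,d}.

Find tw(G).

A width-2 tree decomposition is:
Bags: B1 = {a, c, d}  B2 = {b, c, d}
Tree: B1–B2
Each bag holds 3 vertices, so the decomposition has width 2, which upper-bounds the treewidth. For the lower bound, G contains the cycle d–a–c–b–d, so G is not a forest; only forests have treewidth ≤ 1, hence tw(G) ≥ 2. Combining the bounds, tw(G) = 2.

2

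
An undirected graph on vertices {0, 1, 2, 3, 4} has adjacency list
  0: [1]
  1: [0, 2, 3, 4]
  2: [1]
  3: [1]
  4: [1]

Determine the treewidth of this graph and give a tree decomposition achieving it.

Treewidth 1.
One optimal decomposition is:
Bags: B1 = {1, 2}  B2 = {0, 1}  B3 = {1, 4}  B4 = {1, 3}
Tree: B1–B2, B2–B3, B2–B4

Every bag has size at most 2, so the width is 2 − 1 = 1 and tw(G) ≤ 1. Since G has at least one edge (e.g. 2–1), it is not an edgeless graph, so tw(G) ≥ 1. Hence tw(G) = 1 exactly.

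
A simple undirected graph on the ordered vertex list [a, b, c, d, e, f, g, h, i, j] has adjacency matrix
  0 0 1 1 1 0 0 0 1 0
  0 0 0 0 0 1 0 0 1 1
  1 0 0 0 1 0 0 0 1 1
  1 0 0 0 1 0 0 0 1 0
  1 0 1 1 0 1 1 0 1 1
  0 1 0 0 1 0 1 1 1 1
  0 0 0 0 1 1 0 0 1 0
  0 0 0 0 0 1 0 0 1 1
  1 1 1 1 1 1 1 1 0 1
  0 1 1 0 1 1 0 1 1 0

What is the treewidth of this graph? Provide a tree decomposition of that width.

The largest bag has 4 vertices, giving width 3; this decomposition certifies tw(G) ≤ 3. For the lower bound, the 4 vertices {a, d, e, i} are pairwise adjacent, and any tree decomposition puts a clique entirely inside one bag — forcing width ≥ 3. The upper and lower bounds meet at 3, so that is the treewidth.

Treewidth 3.
One such decomposition:
Bags: B1 = {c, e, i, j}  B2 = {e, f, i, j}  B3 = {f, h, i, j}  B4 = {e, f, g, i}  B5 = {b, f, i, j}  B6 = {a, c, e, i}  B7 = {a, d, e, i}
Tree: B1–B2, B2–B3, B2–B4, B2–B5, B1–B6, B6–B7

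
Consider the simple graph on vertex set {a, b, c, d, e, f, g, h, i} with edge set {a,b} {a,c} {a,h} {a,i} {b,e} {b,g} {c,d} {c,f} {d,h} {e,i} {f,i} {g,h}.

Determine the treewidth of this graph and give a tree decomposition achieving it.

Treewidth 3.
One such decomposition:
Bags: B1 = {c, d, g, h}  B2 = {a, c, g, h}  B3 = {a, b, c, g}  B4 = {a, b, c, f}  B5 = {a, b, f, i}  B6 = {b, e, f, i}
Tree: B1–B2, B2–B3, B3–B4, B4–B5, B5–B6

The largest bag has 4 vertices, giving width 3; this decomposition certifies tw(G) ≤ 3. For the lower bound: the 4 vertex sets {d,g,h}, {c}, {a}, {b,e,f,i} are disjoint, each induces a connected subgraph, and every pair is joined by at least one edge of G. Contracting each set to a single vertex therefore yields K_{4} as a minor, and since treewidth is minor-monotone, tw(G) ≥ tw(K_{4}) = 3. Therefore the treewidth is 3.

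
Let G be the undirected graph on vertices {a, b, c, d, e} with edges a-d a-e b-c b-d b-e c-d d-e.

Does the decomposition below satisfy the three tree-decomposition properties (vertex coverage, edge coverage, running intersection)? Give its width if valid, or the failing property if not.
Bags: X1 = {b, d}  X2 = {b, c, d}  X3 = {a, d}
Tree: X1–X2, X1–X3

No — vertex e appears in no bag.

A tree decomposition must satisfy three properties: every vertex lies in some bag; for every edge, both endpoints lie together in some bag; and for every vertex, the bags containing it form a connected subtree. Here vertex e appears in no bag, so the decomposition is invalid.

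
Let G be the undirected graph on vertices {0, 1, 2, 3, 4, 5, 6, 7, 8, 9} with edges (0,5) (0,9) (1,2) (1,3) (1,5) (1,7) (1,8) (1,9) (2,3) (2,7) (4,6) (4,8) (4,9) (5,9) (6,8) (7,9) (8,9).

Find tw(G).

A width-2 tree decomposition is:
Bags: B1 = {1, 5, 9}  B2 = {1, 7, 9}  B3 = {0, 5, 9}  B4 = {1, 8, 9}  B5 = {1, 2, 7}  B6 = {1, 2, 3}  B7 = {4, 8, 9}  B8 = {4, 6, 8}
Tree: B1–B2, B1–B3, B2–B4, B2–B5, B5–B6, B4–B7, B7–B8
Every bag has size at most 3, so the width is 3 − 1 = 2 and tw(G) ≤ 2. Conversely, {0, 5, 9} is a clique of size 3, and the vertices of any clique must share a bag in every tree decomposition; so some bag has ≥ 3 vertices and tw(G) ≥ 2. Combining the bounds, tw(G) = 2.

2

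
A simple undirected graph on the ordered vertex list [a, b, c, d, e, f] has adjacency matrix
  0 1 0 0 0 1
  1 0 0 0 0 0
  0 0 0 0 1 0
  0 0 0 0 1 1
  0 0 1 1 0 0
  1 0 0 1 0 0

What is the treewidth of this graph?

1

A width-1 tree decomposition is:
Bags: B1 = {a, b}  B2 = {a, f}  B3 = {d, f}  B4 = {d, e}  B5 = {c, e}
Tree: B1–B2, B2–B3, B3–B4, B4–B5
Each bag holds 2 vertices, so the decomposition has width 1, which upper-bounds the treewidth. Any graph with an edge has treewidth ≥ 1, and G has the edge b–a. Therefore the treewidth is 1.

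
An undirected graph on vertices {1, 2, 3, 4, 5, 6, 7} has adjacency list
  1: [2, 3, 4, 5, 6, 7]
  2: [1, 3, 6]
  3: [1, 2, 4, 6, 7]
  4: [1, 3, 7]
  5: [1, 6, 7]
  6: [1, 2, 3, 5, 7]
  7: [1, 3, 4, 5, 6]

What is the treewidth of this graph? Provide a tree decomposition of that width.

Treewidth 3.
Bags: B1 = {1, 3, 4, 7}  B2 = {1, 3, 6, 7}  B3 = {1, 5, 6, 7}  B4 = {1, 2, 3, 6}
Tree: B1–B2, B2–B3, B2–B4

Every bag has size at most 4, so the width is 4 − 1 = 3 and tw(G) ≤ 3. Conversely, {1, 3, 4, 7} is a clique of size 4, and the vertices of any clique must share a bag in every tree decomposition; so some bag has ≥ 4 vertices and tw(G) ≥ 3. The upper and lower bounds meet at 3, so that is the treewidth.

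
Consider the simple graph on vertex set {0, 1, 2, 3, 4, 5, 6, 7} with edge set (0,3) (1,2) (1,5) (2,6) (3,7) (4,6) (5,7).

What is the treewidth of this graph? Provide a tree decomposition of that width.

Every bag has size at most 2, so the width is 2 − 1 = 1 and tw(G) ≤ 1. G has an edge, so its treewidth is at least 1. Combining the bounds, tw(G) = 1.

Treewidth 1.
Bags: B1 = {4, 6}  B2 = {2, 6}  B3 = {1, 2}  B4 = {1, 5}  B5 = {5, 7}  B6 = {3, 7}  B7 = {0, 3}
Tree: B1–B2, B2–B3, B3–B4, B4–B5, B5–B6, B6–B7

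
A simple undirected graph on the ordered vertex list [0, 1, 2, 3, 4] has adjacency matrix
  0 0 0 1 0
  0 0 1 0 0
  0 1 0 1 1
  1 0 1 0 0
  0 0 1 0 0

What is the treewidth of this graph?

A width-1 tree decomposition is:
Bags: B1 = {1, 2}  B2 = {2, 3}  B3 = {0, 3}  B4 = {2, 4}
Tree: B1–B2, B2–B3, B1–B4
Each bag holds 2 vertices, so the decomposition has width 1, which upper-bounds the treewidth. G has an edge, so its treewidth is at least 1. Therefore the treewidth is 1.

1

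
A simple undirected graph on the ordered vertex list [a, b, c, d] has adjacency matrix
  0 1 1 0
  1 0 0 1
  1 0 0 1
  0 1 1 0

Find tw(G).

2

A width-2 tree decomposition is:
Bags: B1 = {a, b, c}  B2 = {b, c, d}
Tree: B1–B2
Every bag has size at most 3, so the width is 3 − 1 = 2 and tw(G) ≤ 2. Since c–a–b–d–c is a cycle in G, G is not acyclic. Forests are exactly the graphs of treewidth ≤ 1, so tw(G) ≥ 2. Hence tw(G) = 2 exactly.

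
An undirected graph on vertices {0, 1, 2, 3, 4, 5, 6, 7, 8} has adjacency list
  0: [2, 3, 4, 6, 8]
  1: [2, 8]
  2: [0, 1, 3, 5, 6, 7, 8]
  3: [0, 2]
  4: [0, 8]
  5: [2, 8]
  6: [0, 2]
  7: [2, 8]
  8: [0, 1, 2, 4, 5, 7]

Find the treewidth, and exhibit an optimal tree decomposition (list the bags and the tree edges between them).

Each bag holds 3 vertices, so the decomposition has width 2, which upper-bounds the treewidth. Conversely, {0, 2, 8} is a clique of size 3, and the vertices of any clique must share a bag in every tree decomposition; so some bag has ≥ 3 vertices and tw(G) ≥ 2. Combining the bounds, tw(G) = 2.

Treewidth 2.
Bags: B1 = {0, 4, 8}  B2 = {0, 2, 8}  B3 = {1, 2, 8}  B4 = {2, 7, 8}  B5 = {0, 2, 3}  B6 = {0, 2, 6}  B7 = {2, 5, 8}
Tree: B1–B2, B2–B3, B2–B4, B2–B5, B2–B6, B2–B7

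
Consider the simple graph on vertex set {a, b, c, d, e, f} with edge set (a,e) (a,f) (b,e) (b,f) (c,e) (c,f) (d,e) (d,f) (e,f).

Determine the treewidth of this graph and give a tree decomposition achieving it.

Each bag holds 3 vertices, so the decomposition has width 2, which upper-bounds the treewidth. For the lower bound, the 3 vertices {d, e, f} are pairwise adjacent, and any tree decomposition puts a clique entirely inside one bag — forcing width ≥ 2. Therefore the treewidth is 2.

Treewidth 2.
One optimal decomposition is:
Bags: B1 = {d, e, f}  B2 = {a, e, f}  B3 = {c, e, f}  B4 = {b, e, f}
Tree: B1–B2, B1–B3, B2–B4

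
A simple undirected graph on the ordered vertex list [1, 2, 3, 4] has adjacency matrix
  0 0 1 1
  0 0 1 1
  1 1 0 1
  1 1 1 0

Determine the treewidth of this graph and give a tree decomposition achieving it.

Each bag holds 3 vertices, so the decomposition has width 2, which upper-bounds the treewidth. For the lower bound, the 3 vertices {1, 3, 4} are pairwise adjacent, and any tree decomposition puts a clique entirely inside one bag — forcing width ≥ 2. The upper and lower bounds meet at 2, so that is the treewidth.

Treewidth 2.
One optimal decomposition is:
Bags: B1 = {1, 3, 4}  B2 = {2, 3, 4}
Tree: B1–B2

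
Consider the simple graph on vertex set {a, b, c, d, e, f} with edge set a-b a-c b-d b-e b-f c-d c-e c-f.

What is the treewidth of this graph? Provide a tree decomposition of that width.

Treewidth 2.
One optimal decomposition is:
Bags: B1 = {b, c, e}  B2 = {a, b, c}  B3 = {b, c, f}  B4 = {b, c, d}
Tree: B1–B2, B2–B3, B3–B4

Every bag has size at most 3, so the width is 3 − 1 = 2 and tw(G) ≤ 2. The edges c–e–b–a–c form a cycle, so G is not a tree and its treewidth is at least 2. Hence tw(G) = 2 exactly.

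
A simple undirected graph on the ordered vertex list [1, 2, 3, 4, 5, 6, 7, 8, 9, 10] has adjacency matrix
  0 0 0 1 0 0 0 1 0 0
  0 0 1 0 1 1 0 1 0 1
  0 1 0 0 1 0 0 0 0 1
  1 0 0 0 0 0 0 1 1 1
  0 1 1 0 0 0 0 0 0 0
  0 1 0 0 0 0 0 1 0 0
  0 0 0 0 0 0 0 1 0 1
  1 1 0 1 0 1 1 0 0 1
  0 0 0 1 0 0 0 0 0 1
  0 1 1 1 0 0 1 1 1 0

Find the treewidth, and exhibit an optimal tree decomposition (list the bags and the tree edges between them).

Treewidth 2.
One such decomposition:
Bags: B1 = {2, 3, 10}  B2 = {2, 8, 10}  B3 = {4, 8, 10}  B4 = {4, 9, 10}  B5 = {7, 8, 10}  B6 = {2, 3, 5}  B7 = {2, 6, 8}  B8 = {1, 4, 8}
Tree: B1–B2, B2–B3, B3–B4, B2–B5, B1–B6, B2–B7, B3–B8

Every bag has size at most 3, so the width is 3 − 1 = 2 and tw(G) ≤ 2. On the other hand G contains the 3-clique {1, 4, 8}. A clique must lie in a single bag of any decomposition, so no decomposition can have width below 2. Therefore the treewidth is 2.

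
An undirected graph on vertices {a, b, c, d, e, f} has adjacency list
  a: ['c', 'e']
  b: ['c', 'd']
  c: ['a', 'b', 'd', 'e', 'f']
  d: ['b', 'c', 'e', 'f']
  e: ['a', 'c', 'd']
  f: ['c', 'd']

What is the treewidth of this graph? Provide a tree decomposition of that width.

Every bag has size at most 3, so the width is 3 − 1 = 2 and tw(G) ≤ 2. Conversely, {c, d, e} is a clique of size 3, and the vertices of any clique must share a bag in every tree decomposition; so some bag has ≥ 3 vertices and tw(G) ≥ 2. Combining the bounds, tw(G) = 2.

Treewidth 2.
One optimal decomposition is:
Bags: B1 = {c, d, e}  B2 = {c, d, f}  B3 = {b, c, d}  B4 = {a, c, e}
Tree: B1–B2, B2–B3, B1–B4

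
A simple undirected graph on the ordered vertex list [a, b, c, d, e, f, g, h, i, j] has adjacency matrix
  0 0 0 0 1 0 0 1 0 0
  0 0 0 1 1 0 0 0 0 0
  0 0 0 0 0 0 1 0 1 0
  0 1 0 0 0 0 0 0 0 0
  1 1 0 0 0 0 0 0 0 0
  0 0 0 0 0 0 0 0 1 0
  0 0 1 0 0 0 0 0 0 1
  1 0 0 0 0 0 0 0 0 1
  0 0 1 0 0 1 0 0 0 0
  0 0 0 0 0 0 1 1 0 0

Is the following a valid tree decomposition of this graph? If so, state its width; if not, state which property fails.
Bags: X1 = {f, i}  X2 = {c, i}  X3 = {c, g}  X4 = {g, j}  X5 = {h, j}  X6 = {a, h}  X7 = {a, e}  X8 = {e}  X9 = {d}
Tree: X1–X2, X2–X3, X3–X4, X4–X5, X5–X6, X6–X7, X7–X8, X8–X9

No — vertex b appears in no bag.

A tree decomposition must satisfy three properties: every vertex lies in some bag; for every edge, both endpoints lie together in some bag; and for every vertex, the bags containing it form a connected subtree. Here vertex b appears in no bag, so the decomposition is invalid.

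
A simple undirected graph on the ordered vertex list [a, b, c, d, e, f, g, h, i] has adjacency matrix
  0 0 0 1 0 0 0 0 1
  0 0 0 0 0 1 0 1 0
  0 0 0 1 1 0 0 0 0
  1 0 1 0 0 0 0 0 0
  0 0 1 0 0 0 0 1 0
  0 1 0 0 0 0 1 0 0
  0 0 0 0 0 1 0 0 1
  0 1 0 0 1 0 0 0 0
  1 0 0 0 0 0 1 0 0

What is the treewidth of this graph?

A width-2 tree decomposition is:
Bags: B1 = {a, d, i}  B2 = {c, d, i}  B3 = {c, e, i}  B4 = {e, h, i}  B5 = {b, h, i}  B6 = {b, f, i}  B7 = {f, g, i}
Tree: B1–B2, B2–B3, B3–B4, B4–B5, B5–B6, B6–B7
The largest bag has 3 vertices, giving width 2; this decomposition certifies tw(G) ≤ 2. The edges i–a–d–c–e–h–b–f–g–i form a cycle, so G is not a tree and its treewidth is at least 2. Therefore the treewidth is 2.

2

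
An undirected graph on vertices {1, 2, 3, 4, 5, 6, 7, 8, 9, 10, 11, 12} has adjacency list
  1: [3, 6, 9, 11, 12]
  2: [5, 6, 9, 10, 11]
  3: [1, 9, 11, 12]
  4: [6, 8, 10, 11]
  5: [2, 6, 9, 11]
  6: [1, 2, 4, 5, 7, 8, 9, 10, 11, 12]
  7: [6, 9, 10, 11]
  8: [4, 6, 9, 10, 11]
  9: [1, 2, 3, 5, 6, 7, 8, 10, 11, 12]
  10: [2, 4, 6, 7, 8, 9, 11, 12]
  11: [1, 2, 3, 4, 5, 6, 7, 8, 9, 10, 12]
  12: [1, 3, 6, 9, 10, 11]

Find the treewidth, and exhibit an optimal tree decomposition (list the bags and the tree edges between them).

Treewidth 4.
One optimal decomposition is:
Bags: B1 = {6, 9, 10, 11, 12}  B2 = {6, 8, 9, 10, 11}  B3 = {2, 6, 9, 10, 11}  B4 = {1, 6, 9, 11, 12}  B5 = {6, 7, 9, 10, 11}  B6 = {4, 6, 8, 10, 11}  B7 = {1, 3, 9, 11, 12}  B8 = {2, 5, 6, 9, 11}
Tree: B1–B2, B2–B3, B1–B4, B2–B5, B2–B6, B4–B7, B3–B8

Every bag has size at most 5, so the width is 5 − 1 = 4 and tw(G) ≤ 4. Conversely, {1, 3, 9, 11, 12} is a clique of size 5, and the vertices of any clique must share a bag in every tree decomposition; so some bag has ≥ 5 vertices and tw(G) ≥ 4. Combining the bounds, tw(G) = 4.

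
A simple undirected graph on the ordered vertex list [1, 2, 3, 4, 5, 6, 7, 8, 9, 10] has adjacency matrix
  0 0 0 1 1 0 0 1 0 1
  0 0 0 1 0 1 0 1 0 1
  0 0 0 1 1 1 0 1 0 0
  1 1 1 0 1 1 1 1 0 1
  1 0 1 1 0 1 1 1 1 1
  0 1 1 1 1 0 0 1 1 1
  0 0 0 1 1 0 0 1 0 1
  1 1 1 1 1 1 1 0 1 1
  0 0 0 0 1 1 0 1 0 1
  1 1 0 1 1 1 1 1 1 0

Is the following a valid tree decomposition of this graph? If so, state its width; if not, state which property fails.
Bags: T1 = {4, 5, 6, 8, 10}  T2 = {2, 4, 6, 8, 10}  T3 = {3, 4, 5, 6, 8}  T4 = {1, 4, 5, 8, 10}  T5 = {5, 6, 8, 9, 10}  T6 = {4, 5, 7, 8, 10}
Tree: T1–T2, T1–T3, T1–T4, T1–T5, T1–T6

Yes; width 4.

Every vertex of G appears in some bag (union = {1, 2, 3, 4, 5, 6, 7, 8, 9, 10}); every edge is covered by a bag; and for each vertex v the set of bags containing v is connected in the bag tree. The decomposition is therefore valid. The largest bag has 5 vertices, so the width is 4.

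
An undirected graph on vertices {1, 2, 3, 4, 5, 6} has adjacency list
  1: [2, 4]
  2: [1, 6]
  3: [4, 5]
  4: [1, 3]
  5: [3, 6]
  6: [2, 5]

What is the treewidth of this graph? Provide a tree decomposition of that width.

Each bag holds 3 vertices, so the decomposition has width 2, which upper-bounds the treewidth. Since 1–2–6–5–3–4–1 is a cycle in G, G is not acyclic. Forests are exactly the graphs of treewidth ≤ 1, so tw(G) ≥ 2. Hence tw(G) = 2 exactly.

Treewidth 2.
One such decomposition:
Bags: B1 = {1, 2, 6}  B2 = {1, 5, 6}  B3 = {1, 3, 5}  B4 = {1, 3, 4}
Tree: B1–B2, B2–B3, B3–B4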